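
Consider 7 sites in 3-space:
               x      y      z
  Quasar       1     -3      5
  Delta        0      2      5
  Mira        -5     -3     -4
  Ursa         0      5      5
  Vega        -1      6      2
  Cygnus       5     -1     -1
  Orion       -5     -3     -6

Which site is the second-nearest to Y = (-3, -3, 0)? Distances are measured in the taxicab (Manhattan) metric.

d(Y, Quasar) = |-3−1| + |-3−(-3)| + |0−5| = 4 + 0 + 5 = 9
d(Y, Delta) = |-3−0| + |-3−2| + |0−5| = 3 + 5 + 5 = 13
d(Y, Mira) = |-3−(-5)| + |-3−(-3)| + |0−(-4)| = 2 + 0 + 4 = 6
d(Y, Ursa) = |-3−0| + |-3−5| + |0−5| = 3 + 8 + 5 = 16
d(Y, Vega) = |-3−(-1)| + |-3−6| + |0−2| = 2 + 9 + 2 = 13
d(Y, Cygnus) = |-3−5| + |-3−(-1)| + |0−(-1)| = 8 + 2 + 1 = 11
d(Y, Orion) = |-3−(-5)| + |-3−(-3)| + |0−(-6)| = 2 + 0 + 6 = 8
Sorted ascending: Mira, Orion, Quasar, … — the second-nearest is Orion.

Orion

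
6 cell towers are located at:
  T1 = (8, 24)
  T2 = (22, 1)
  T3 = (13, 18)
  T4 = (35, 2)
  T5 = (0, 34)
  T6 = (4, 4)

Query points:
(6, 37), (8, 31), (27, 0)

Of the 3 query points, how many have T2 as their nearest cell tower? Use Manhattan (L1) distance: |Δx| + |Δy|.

1

(6, 37) — d to each: T1:15, T2:52, T3:26, T4:64, T5:9, T6:35 → nearest is T5
(8, 31) — d to each: T1:7, T2:44, T3:18, T4:56, T5:11, T6:31 → nearest is T1
(27, 0) — d to each: T1:43, T2:6, T3:32, T4:10, T5:61, T6:27 → nearest is T2
1 of the 3 points has T2 as nearest.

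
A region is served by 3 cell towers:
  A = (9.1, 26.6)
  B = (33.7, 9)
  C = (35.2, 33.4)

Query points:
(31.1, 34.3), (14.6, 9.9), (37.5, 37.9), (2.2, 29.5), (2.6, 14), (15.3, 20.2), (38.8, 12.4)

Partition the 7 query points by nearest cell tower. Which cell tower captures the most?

A

(31.1, 34.3) — d² to each: A:543.29, B:646.85, C:17.62 → nearest is C
(14.6, 9.9) — d² to each: A:309.14, B:365.62, C:976.61 → nearest is A
(37.5, 37.9) — d² to each: A:934.25, B:849.65, C:25.54 → nearest is C
(2.2, 29.5) — d² to each: A:56.02, B:1412.5, C:1104.21 → nearest is A
(2.6, 14) — d² to each: A:201.01, B:992.21, C:1439.12 → nearest is A
(15.3, 20.2) — d² to each: A:79.4, B:464, C:570.25 → nearest is A
(38.8, 12.4) — d² to each: A:1083.73, B:37.57, C:453.96 → nearest is B
Tally — A:4, B:1, C:2. A captures the most (4).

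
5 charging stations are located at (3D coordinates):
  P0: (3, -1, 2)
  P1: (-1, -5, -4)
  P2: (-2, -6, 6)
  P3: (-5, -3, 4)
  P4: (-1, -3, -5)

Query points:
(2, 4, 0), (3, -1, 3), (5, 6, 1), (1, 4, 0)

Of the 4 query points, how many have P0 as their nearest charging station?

(2, 4, 0) — d² to each: P0:30, P1:106, P2:152, P3:114, P4:83 → nearest is P0
(3, -1, 3) — d² to each: P0:1, P1:81, P2:59, P3:69, P4:84 → nearest is P0
(5, 6, 1) — d² to each: P0:54, P1:182, P2:218, P3:190, P4:153 → nearest is P0
(1, 4, 0) — d² to each: P0:33, P1:101, P2:145, P3:101, P4:78 → nearest is P0
4 of the 4 points have P0 as nearest.

4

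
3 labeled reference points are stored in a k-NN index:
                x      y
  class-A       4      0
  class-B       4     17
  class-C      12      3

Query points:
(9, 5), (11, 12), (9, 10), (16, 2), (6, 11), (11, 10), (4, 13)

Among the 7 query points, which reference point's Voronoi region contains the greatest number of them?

class-C

(9, 5) — d² to each: class-A:50, class-B:169, class-C:13 → nearest is class-C
(11, 12) — d² to each: class-A:193, class-B:74, class-C:82 → nearest is class-B
(9, 10) — d² to each: class-A:125, class-B:74, class-C:58 → nearest is class-C
(16, 2) — d² to each: class-A:148, class-B:369, class-C:17 → nearest is class-C
(6, 11) — d² to each: class-A:125, class-B:40, class-C:100 → nearest is class-B
(11, 10) — d² to each: class-A:149, class-B:98, class-C:50 → nearest is class-C
(4, 13) — d² to each: class-A:169, class-B:16, class-C:164 → nearest is class-B
Tally — class-B:3, class-C:4. class-C captures the most (4).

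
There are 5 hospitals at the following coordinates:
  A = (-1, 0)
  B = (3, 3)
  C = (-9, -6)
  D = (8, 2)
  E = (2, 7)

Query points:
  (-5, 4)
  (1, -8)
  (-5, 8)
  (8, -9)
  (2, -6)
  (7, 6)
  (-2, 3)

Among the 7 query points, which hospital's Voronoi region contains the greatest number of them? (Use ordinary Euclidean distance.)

A

(-5, 4) — d² to each: A:32, B:65, C:116, D:173, E:58 → nearest is A
(1, -8) — d² to each: A:68, B:125, C:104, D:149, E:226 → nearest is A
(-5, 8) — d² to each: A:80, B:89, C:212, D:205, E:50 → nearest is E
(8, -9) — d² to each: A:162, B:169, C:298, D:121, E:292 → nearest is D
(2, -6) — d² to each: A:45, B:82, C:121, D:100, E:169 → nearest is A
(7, 6) — d² to each: A:100, B:25, C:400, D:17, E:26 → nearest is D
(-2, 3) — d² to each: A:10, B:25, C:130, D:101, E:32 → nearest is A
Tally — A:4, D:2, E:1. A captures the most (4).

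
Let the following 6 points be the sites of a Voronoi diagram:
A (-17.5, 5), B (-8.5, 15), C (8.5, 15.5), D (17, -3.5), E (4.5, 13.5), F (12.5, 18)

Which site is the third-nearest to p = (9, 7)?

F

Squared Euclidean distances:
|pA|² = (9−(-17.5))² + (7−5)² = 702.25 + 4 = 706.25
|pB|² = (9−(-8.5))² + (7−15)² = 306.25 + 64 = 370.25
|pC|² = (9−8.5)² + (7−15.5)² = 0.25 + 72.25 = 72.5
|pD|² = (9−17)² + (7−(-3.5))² = 64 + 110.25 = 174.25
|pE|² = (9−4.5)² + (7−13.5)² = 20.25 + 42.25 = 62.5
|pF|² = (9−12.5)² + (7−18)² = 12.25 + 121 = 133.25
Sorted ascending: E, C, F, D, … — the third-nearest is F.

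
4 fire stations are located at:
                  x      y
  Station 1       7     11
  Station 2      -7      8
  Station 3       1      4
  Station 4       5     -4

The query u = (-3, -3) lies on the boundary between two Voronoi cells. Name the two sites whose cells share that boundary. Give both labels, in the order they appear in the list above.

Station 3 and Station 4

Squared distances from u to each site:
d²(u, Station 1) = (-3−7)² + (-3−11)² = 100 + 196 = 296
d²(u, Station 2) = (-3−(-7))² + (-3−8)² = 16 + 121 = 137
d²(u, Station 3) = (-3−1)² + (-3−4)² = 16 + 49 = 65
d²(u, Station 4) = (-3−5)² + (-3−(-4))² = 64 + 1 = 65
u is equidistant from Station 3 and Station 4 (both at squared distance 65), and every other site is strictly farther — so u lies on the Station 3–Station 4 Voronoi edge.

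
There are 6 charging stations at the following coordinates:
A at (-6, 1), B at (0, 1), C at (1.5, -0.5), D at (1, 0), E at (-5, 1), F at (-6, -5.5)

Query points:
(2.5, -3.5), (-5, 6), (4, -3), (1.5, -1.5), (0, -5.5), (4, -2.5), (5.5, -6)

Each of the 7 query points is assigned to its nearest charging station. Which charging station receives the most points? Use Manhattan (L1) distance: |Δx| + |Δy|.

(2.5, -3.5) — d to each: A:13, B:7, C:4, D:5, E:12, F:10.5 → nearest is C
(-5, 6) — d to each: A:6, B:10, C:13, D:12, E:5, F:12.5 → nearest is E
(4, -3) — d to each: A:14, B:8, C:5, D:6, E:13, F:12.5 → nearest is C
(1.5, -1.5) — d to each: A:10, B:4, C:1, D:2, E:9, F:11.5 → nearest is C
(0, -5.5) — d to each: A:12.5, B:6.5, C:6.5, D:6.5, E:11.5, F:6 → nearest is F
(4, -2.5) — d to each: A:13.5, B:7.5, C:4.5, D:5.5, E:12.5, F:13 → nearest is C
(5.5, -6) — d to each: A:18.5, B:12.5, C:9.5, D:10.5, E:17.5, F:12 → nearest is C
Tally — C:5, E:1, F:1. C captures the most (5).

C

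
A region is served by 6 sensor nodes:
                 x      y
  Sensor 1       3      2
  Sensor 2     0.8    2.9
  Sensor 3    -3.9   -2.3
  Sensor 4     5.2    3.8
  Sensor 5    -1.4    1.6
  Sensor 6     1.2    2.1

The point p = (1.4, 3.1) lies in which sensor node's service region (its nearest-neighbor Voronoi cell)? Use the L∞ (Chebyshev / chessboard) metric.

d(p, Sensor 1) = max(1.6, 1.1) = 1.6
d(p, Sensor 2) = max(0.6, 0.2) = 0.6
d(p, Sensor 3) = max(5.3, 5.4) = 5.4
d(p, Sensor 4) = max(3.8, 0.7) = 3.8
d(p, Sensor 5) = max(2.8, 1.5) = 2.8
d(p, Sensor 6) = max(0.2, 1) = 1
The smallest is to Sensor 2, so p lies in the Voronoi region of Sensor 2.

Sensor 2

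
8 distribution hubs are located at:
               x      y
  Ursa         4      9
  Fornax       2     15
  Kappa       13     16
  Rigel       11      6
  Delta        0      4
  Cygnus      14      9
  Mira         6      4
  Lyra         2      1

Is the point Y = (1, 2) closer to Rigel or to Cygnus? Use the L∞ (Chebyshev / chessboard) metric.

Rigel

d(Y, Rigel) = max(10, 4) = 10
d(Y, Cygnus) = max(13, 7) = 13
10 < 13, so Rigel is closer.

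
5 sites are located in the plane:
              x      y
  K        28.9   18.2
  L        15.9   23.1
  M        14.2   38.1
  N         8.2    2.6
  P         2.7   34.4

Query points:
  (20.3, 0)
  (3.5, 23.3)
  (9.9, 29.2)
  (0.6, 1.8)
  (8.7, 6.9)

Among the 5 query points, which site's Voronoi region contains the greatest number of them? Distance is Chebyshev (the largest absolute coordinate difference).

(20.3, 0) — d to each: K:18.2, L:23.1, M:38.1, N:12.1, P:34.4 → nearest is N
(3.5, 23.3) — d to each: K:25.4, L:12.4, M:14.8, N:20.7, P:11.1 → nearest is P
(9.9, 29.2) — d to each: K:19, L:6.1, M:8.9, N:26.6, P:7.2 → nearest is L
(0.6, 1.8) — d to each: K:28.3, L:21.3, M:36.3, N:7.6, P:32.6 → nearest is N
(8.7, 6.9) — d to each: K:20.2, L:16.2, M:31.2, N:4.3, P:27.5 → nearest is N
Tally — L:1, N:3, P:1. N captures the most (3).

N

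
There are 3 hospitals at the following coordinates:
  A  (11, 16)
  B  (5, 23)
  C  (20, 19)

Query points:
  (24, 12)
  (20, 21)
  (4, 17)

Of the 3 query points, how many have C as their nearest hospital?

2

(24, 12) — d² to each: A:185, B:482, C:65 → nearest is C
(20, 21) — d² to each: A:106, B:229, C:4 → nearest is C
(4, 17) — d² to each: A:50, B:37, C:260 → nearest is B
2 of the 3 points have C as nearest.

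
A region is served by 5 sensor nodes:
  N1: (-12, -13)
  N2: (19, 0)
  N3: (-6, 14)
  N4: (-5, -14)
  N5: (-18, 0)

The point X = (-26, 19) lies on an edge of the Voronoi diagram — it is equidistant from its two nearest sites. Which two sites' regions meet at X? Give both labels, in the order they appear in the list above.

Squared distances from X to each site:
|XN1|² = (-26−(-12))² + (19−(-13))² = 196 + 1024 = 1220
|XN2|² = (-26−19)² + (19−0)² = 2025 + 361 = 2386
|XN3|² = (-26−(-6))² + (19−14)² = 400 + 25 = 425
|XN4|² = (-26−(-5))² + (19−(-14))² = 441 + 1089 = 1530
|XN5|² = (-26−(-18))² + (19−0)² = 64 + 361 = 425
X is equidistant from N3 and N5 (both at squared distance 425), and every other site is strictly farther — so X lies on the N3–N5 Voronoi edge.

N3 and N5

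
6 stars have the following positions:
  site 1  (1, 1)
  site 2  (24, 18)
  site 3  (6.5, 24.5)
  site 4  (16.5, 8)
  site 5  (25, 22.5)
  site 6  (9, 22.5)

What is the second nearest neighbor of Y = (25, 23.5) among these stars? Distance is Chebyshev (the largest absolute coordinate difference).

site 2

d(Y, site 1) = max(24, 22.5) = 24
d(Y, site 2) = max(1, 5.5) = 5.5
d(Y, site 3) = max(18.5, 1) = 18.5
d(Y, site 4) = max(8.5, 15.5) = 15.5
d(Y, site 5) = max(0, 1) = 1
d(Y, site 6) = max(16, 1) = 16
Sorted ascending: site 5, site 2, site 4, … — the second-nearest is site 2.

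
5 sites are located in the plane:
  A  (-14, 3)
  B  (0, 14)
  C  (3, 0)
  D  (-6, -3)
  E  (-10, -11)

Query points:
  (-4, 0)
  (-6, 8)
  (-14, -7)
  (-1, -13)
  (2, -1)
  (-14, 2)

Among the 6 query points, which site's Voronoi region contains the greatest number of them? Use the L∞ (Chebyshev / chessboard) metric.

(-4, 0) — d to each: A:10, B:14, C:7, D:3, E:11 → nearest is D
(-6, 8) — d to each: A:8, B:6, C:9, D:11, E:19 → nearest is B
(-14, -7) — d to each: A:10, B:21, C:17, D:8, E:4 → nearest is E
(-1, -13) — d to each: A:16, B:27, C:13, D:10, E:9 → nearest is E
(2, -1) — d to each: A:16, B:15, C:1, D:8, E:12 → nearest is C
(-14, 2) — d to each: A:1, B:14, C:17, D:8, E:13 → nearest is A
Tally — A:1, B:1, C:1, D:1, E:2. E captures the most (2).

E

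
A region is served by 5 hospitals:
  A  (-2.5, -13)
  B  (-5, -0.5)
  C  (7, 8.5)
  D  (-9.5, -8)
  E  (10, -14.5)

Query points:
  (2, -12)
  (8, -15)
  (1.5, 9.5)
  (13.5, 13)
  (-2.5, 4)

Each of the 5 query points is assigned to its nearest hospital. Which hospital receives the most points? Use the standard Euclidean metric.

C

(2, -12) — d² to each: A:21.25, B:181.25, C:445.25, D:148.25, E:70.25 → nearest is A
(8, -15) — d² to each: A:114.25, B:379.25, C:553.25, D:355.25, E:4.25 → nearest is E
(1.5, 9.5) — d² to each: A:522.25, B:142.25, C:31.25, D:427.25, E:648.25 → nearest is C
(13.5, 13) — d² to each: A:932, B:524.5, C:62.5, D:970, E:768.5 → nearest is C
(-2.5, 4) — d² to each: A:289, B:26.5, C:110.5, D:193, E:498.5 → nearest is B
Tally — A:1, B:1, C:2, E:1. C captures the most (2).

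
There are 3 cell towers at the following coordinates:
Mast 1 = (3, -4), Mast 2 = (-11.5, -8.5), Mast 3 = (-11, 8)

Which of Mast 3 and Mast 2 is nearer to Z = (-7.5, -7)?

Mast 2

Compare squared distances:
d²(Z, Mast 3) = (-7.5−(-11))² + (-7−8)² = 12.25 + 225 = 237.25
d²(Z, Mast 2) = (-7.5−(-11.5))² + (-7−(-8.5))² = 16 + 2.25 = 18.25
237.25 > 18.25, so Mast 2 is closer.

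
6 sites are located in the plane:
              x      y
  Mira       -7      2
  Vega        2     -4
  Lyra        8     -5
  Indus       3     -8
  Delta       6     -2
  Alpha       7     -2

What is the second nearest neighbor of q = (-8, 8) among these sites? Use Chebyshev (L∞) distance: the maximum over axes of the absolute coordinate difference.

d(q, Mira) = max(1, 6) = 6
d(q, Vega) = max(10, 12) = 12
d(q, Lyra) = max(16, 13) = 16
d(q, Indus) = max(11, 16) = 16
d(q, Delta) = max(14, 10) = 14
d(q, Alpha) = max(15, 10) = 15
Sorted ascending: Mira, Vega, Delta, … — the second-nearest is Vega.

Vega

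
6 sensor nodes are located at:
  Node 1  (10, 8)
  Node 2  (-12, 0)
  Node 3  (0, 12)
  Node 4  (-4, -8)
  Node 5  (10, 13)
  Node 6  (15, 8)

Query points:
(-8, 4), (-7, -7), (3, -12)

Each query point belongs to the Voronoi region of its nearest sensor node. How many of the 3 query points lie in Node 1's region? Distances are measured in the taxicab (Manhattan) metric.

0

(-8, 4) — d to each: Node 1:22, Node 2:8, Node 3:16, Node 4:16, Node 5:27, Node 6:27 → nearest is Node 2
(-7, -7) — d to each: Node 1:32, Node 2:12, Node 3:26, Node 4:4, Node 5:37, Node 6:37 → nearest is Node 4
(3, -12) — d to each: Node 1:27, Node 2:27, Node 3:27, Node 4:11, Node 5:32, Node 6:32 → nearest is Node 4
0 of the 3 points have Node 1 as nearest.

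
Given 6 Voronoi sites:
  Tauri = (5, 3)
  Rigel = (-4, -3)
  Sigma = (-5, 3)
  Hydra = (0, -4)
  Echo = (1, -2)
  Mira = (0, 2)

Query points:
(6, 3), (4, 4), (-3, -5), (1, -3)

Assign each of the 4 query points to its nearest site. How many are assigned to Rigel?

1

(6, 3) — d² to each: Tauri:1, Rigel:136, Sigma:121, Hydra:85, Echo:50, Mira:37 → nearest is Tauri
(4, 4) — d² to each: Tauri:2, Rigel:113, Sigma:82, Hydra:80, Echo:45, Mira:20 → nearest is Tauri
(-3, -5) — d² to each: Tauri:128, Rigel:5, Sigma:68, Hydra:10, Echo:25, Mira:58 → nearest is Rigel
(1, -3) — d² to each: Tauri:52, Rigel:25, Sigma:72, Hydra:2, Echo:1, Mira:26 → nearest is Echo
1 of the 4 points has Rigel as nearest.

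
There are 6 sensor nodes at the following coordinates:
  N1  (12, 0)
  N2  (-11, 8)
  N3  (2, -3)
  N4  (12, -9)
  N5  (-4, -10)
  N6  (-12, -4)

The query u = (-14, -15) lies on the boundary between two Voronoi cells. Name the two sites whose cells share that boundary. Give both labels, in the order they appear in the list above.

N5 and N6

Squared distances from u to each site:
|uN1|² = (-14−12)² + (-15−0)² = 676 + 225 = 901
|uN2|² = (-14−(-11))² + (-15−8)² = 9 + 529 = 538
|uN3|² = (-14−2)² + (-15−(-3))² = 256 + 144 = 400
|uN4|² = (-14−12)² + (-15−(-9))² = 676 + 36 = 712
|uN5|² = (-14−(-4))² + (-15−(-10))² = 100 + 25 = 125
|uN6|² = (-14−(-12))² + (-15−(-4))² = 4 + 121 = 125
u is equidistant from N5 and N6 (both at squared distance 125), and every other site is strictly farther — so u lies on the N5–N6 Voronoi edge.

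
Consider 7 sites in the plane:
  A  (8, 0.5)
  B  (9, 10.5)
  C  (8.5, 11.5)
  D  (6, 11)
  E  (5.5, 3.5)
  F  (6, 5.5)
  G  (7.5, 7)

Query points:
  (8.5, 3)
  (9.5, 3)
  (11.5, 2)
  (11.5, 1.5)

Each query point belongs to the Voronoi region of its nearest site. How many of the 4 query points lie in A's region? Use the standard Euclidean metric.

4

(8.5, 3) — d² to each: A:6.5, B:56.5, C:72.25, D:70.25, E:9.25, F:12.5, G:17 → nearest is A
(9.5, 3) — d² to each: A:8.5, B:56.5, C:73.25, D:76.25, E:16.25, F:18.5, G:20 → nearest is A
(11.5, 2) — d² to each: A:14.5, B:78.5, C:99.25, D:111.25, E:38.25, F:42.5, G:41 → nearest is A
(11.5, 1.5) — d² to each: A:13.25, B:87.25, C:109, D:120.5, E:40, F:46.25, G:46.25 → nearest is A
4 of the 4 points have A as nearest.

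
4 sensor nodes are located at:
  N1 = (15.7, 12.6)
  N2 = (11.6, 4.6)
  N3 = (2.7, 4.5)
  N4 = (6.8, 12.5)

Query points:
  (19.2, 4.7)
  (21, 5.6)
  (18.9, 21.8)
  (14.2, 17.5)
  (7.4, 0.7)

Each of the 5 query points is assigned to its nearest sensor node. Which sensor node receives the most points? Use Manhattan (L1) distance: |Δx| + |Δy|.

N2

(19.2, 4.7) — d to each: N1:11.4, N2:7.7, N3:16.7, N4:20.2 → nearest is N2
(21, 5.6) — d to each: N1:12.3, N2:10.4, N3:19.4, N4:21.1 → nearest is N2
(18.9, 21.8) — d to each: N1:12.4, N2:24.5, N3:33.5, N4:21.4 → nearest is N1
(14.2, 17.5) — d to each: N1:6.4, N2:15.5, N3:24.5, N4:12.4 → nearest is N1
(7.4, 0.7) — d to each: N1:20.2, N2:8.1, N3:8.5, N4:12.4 → nearest is N2
Tally — N1:2, N2:3. N2 captures the most (3).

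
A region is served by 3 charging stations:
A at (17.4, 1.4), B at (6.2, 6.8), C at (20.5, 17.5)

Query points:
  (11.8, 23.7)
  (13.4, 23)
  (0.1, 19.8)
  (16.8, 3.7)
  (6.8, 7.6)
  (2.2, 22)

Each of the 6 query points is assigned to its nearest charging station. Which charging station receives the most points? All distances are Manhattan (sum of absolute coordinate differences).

B

(11.8, 23.7) — d to each: A:27.9, B:22.5, C:14.9 → nearest is C
(13.4, 23) — d to each: A:25.6, B:23.4, C:12.6 → nearest is C
(0.1, 19.8) — d to each: A:35.7, B:19.1, C:22.7 → nearest is B
(16.8, 3.7) — d to each: A:2.9, B:13.7, C:17.5 → nearest is A
(6.8, 7.6) — d to each: A:16.8, B:1.4, C:23.6 → nearest is B
(2.2, 22) — d to each: A:35.8, B:19.2, C:22.8 → nearest is B
Tally — A:1, B:3, C:2. B captures the most (3).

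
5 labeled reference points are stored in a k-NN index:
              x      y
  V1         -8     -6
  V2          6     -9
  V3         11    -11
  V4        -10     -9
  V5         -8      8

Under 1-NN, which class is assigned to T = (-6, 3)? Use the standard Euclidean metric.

Compare squared distances (the ordering matches that of the actual distances):
|TV1|² = (-6−(-8))² + (3−(-6))² = 4 + 81 = 85
|TV2|² = (-6−6)² + (3−(-9))² = 144 + 144 = 288
|TV3|² = (-6−11)² + (3−(-11))² = 289 + 196 = 485
|TV4|² = (-6−(-10))² + (3−(-9))² = 16 + 144 = 160
|TV5|² = (-6−(-8))² + (3−8)² = 4 + 25 = 29
Minimum is at V5.

V5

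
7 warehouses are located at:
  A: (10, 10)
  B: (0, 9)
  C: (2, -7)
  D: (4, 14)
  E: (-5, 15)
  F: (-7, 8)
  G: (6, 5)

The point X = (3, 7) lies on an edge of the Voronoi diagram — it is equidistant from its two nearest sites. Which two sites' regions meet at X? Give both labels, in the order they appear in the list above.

B and G

Squared distances from X to each site:
|XA|² = (3−10)² + (7−10)² = 49 + 9 = 58
|XB|² = (3−0)² + (7−9)² = 9 + 4 = 13
|XC|² = (3−2)² + (7−(-7))² = 1 + 196 = 197
|XD|² = (3−4)² + (7−14)² = 1 + 49 = 50
|XE|² = (3−(-5))² + (7−15)² = 64 + 64 = 128
|XF|² = (3−(-7))² + (7−8)² = 100 + 1 = 101
|XG|² = (3−6)² + (7−5)² = 9 + 4 = 13
X is equidistant from B and G (both at squared distance 13), and every other site is strictly farther — so X lies on the B–G Voronoi edge.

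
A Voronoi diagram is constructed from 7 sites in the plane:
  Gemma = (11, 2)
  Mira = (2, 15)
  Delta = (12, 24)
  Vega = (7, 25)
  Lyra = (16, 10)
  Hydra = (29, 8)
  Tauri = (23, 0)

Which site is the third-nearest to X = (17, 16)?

Squared Euclidean distances:
d²(X, Gemma) = 36 + 196 = 232
d²(X, Mira) = 225 + 1 = 226
d²(X, Delta) = 25 + 64 = 89
d²(X, Vega) = 100 + 81 = 181
d²(X, Lyra) = 1 + 36 = 37
d²(X, Hydra) = 144 + 64 = 208
d²(X, Tauri) = 36 + 256 = 292
Sorted ascending: Lyra, Delta, Vega, Hydra, … — the third-nearest is Vega.

Vega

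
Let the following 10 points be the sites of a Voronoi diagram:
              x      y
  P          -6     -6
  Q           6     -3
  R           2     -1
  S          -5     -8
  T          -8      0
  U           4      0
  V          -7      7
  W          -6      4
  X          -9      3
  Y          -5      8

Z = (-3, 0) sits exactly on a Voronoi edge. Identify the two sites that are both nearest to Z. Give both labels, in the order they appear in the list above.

T and W

Squared distances from Z to each site:
|ZP|² = (-3−(-6))² + (0−(-6))² = 9 + 36 = 45
|ZQ|² = (-3−6)² + (0−(-3))² = 81 + 9 = 90
|ZR|² = (-3−2)² + (0−(-1))² = 25 + 1 = 26
|ZS|² = (-3−(-5))² + (0−(-8))² = 4 + 64 = 68
|ZT|² = (-3−(-8))² + (0−0)² = 25 + 0 = 25
|ZU|² = (-3−4)² + (0−0)² = 49 + 0 = 49
|ZV|² = (-3−(-7))² + (0−7)² = 16 + 49 = 65
|ZW|² = (-3−(-6))² + (0−4)² = 9 + 16 = 25
|ZX|² = (-3−(-9))² + (0−3)² = 36 + 9 = 45
|ZY|² = (-3−(-5))² + (0−8)² = 4 + 64 = 68
Z is equidistant from T and W (both at squared distance 25), and every other site is strictly farther — so Z lies on the T–W Voronoi edge.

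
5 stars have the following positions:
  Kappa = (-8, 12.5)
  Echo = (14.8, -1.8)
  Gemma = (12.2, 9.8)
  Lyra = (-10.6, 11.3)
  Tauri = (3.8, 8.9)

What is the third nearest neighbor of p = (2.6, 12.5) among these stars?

Compare squared distances (the ordering matches that of the actual distances):
d²(p, Kappa) = (2.6−(-8))² + (12.5−12.5)² = 112.36 + 0 = 112.36
d²(p, Echo) = (2.6−14.8)² + (12.5−(-1.8))² = 148.84 + 204.49 = 353.33
d²(p, Gemma) = (2.6−12.2)² + (12.5−9.8)² = 92.16 + 7.29 = 99.45
d²(p, Lyra) = (2.6−(-10.6))² + (12.5−11.3)² = 174.24 + 1.44 = 175.68
d²(p, Tauri) = (2.6−3.8)² + (12.5−8.9)² = 1.44 + 12.96 = 14.4
Sorted ascending: Tauri, Gemma, Kappa, Lyra, … — the third-nearest is Kappa.

Kappa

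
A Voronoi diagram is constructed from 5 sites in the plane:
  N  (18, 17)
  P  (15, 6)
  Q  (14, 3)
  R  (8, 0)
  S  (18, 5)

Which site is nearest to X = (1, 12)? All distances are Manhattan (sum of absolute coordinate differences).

d(X,N) = |1−18| + |12−17| = 17 + 5 = 22
d(X,P) = |1−15| + |12−6| = 14 + 6 = 20
d(X,Q) = |1−14| + |12−3| = 13 + 9 = 22
d(X,R) = |1−8| + |12−0| = 7 + 12 = 19
d(X,S) = |1−18| + |12−5| = 17 + 7 = 24
Minimum is at R.

R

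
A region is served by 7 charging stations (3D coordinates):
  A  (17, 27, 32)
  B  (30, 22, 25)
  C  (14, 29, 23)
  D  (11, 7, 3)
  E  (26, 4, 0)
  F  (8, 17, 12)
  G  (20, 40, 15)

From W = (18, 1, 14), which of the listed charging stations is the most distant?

Compare squared distances (the ordering matches that of the actual distances):
|WA|² = (18−17)² + (1−27)² + (14−32)² = 1 + 676 + 324 = 1001
|WB|² = (18−30)² + (1−22)² + (14−25)² = 144 + 441 + 121 = 706
|WC|² = (18−14)² + (1−29)² + (14−23)² = 16 + 784 + 81 = 881
|WD|² = (18−11)² + (1−7)² + (14−3)² = 49 + 36 + 121 = 206
|WE|² = (18−26)² + (1−4)² + (14−0)² = 64 + 9 + 196 = 269
|WF|² = (18−8)² + (1−17)² + (14−12)² = 100 + 256 + 4 = 360
|WG|² = (18−20)² + (1−40)² + (14−15)² = 4 + 1521 + 1 = 1526
The largest is to G.

G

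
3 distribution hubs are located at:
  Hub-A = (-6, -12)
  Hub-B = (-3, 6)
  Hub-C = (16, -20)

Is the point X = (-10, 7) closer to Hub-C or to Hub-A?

Hub-A

Compare squared distances:
d²(X, Hub-C) = (-10−16)² + (7−(-20))² = 676 + 729 = 1405
d²(X, Hub-A) = (-10−(-6))² + (7−(-12))² = 16 + 361 = 377
1405 > 377, so Hub-A is closer.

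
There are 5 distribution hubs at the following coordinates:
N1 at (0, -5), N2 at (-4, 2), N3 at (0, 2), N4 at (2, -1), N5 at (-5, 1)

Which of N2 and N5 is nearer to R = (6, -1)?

Compare squared distances:
|RN2|² = (6−(-4))² + (-1−2)² = 100 + 9 = 109
|RN5|² = (6−(-5))² + (-1−1)² = 121 + 4 = 125
109 < 125, so N2 is closer.

N2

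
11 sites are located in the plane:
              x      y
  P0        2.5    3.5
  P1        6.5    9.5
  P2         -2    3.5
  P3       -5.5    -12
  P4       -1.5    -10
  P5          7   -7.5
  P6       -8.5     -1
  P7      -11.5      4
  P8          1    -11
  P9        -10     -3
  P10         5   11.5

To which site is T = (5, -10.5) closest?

Squared Euclidean distances:
|TP0|² = 6.25 + 196 = 202.25
|TP1|² = 2.25 + 400 = 402.25
|TP2|² = 49 + 196 = 245
|TP3|² = 110.25 + 2.25 = 112.5
|TP4|² = 42.25 + 0.25 = 42.5
|TP5|² = 4 + 9 = 13
|TP6|² = 182.25 + 90.25 = 272.5
|TP7|² = 272.25 + 210.25 = 482.5
|TP8|² = 16 + 0.25 = 16.25
|TP9|² = 225 + 56.25 = 281.25
d²(T, P10) = 0 + 484 = 484
Minimum is at P5.

P5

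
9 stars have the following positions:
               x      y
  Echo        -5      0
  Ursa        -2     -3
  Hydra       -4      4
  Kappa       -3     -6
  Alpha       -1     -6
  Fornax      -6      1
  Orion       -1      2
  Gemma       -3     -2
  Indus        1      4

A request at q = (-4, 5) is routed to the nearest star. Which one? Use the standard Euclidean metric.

Squared Euclidean distances:
d²(q, Echo) = (-4−(-5))² + (5−0)² = 1 + 25 = 26
d²(q, Ursa) = (-4−(-2))² + (5−(-3))² = 4 + 64 = 68
d²(q, Hydra) = (-4−(-4))² + (5−4)² = 0 + 1 = 1
d²(q, Kappa) = (-4−(-3))² + (5−(-6))² = 1 + 121 = 122
d²(q, Alpha) = (-4−(-1))² + (5−(-6))² = 9 + 121 = 130
d²(q, Fornax) = (-4−(-6))² + (5−1)² = 4 + 16 = 20
d²(q, Orion) = (-4−(-1))² + (5−2)² = 9 + 9 = 18
d²(q, Gemma) = (-4−(-3))² + (5−(-2))² = 1 + 49 = 50
d²(q, Indus) = (-4−1)² + (5−4)² = 25 + 1 = 26
Minimum is at Hydra.

Hydra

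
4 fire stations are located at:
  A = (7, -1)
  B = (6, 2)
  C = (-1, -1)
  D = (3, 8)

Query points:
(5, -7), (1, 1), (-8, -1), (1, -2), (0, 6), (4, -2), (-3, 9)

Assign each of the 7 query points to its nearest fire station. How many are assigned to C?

3

(5, -7) — d² to each: A:40, B:82, C:72, D:229 → nearest is A
(1, 1) — d² to each: A:40, B:26, C:8, D:53 → nearest is C
(-8, -1) — d² to each: A:225, B:205, C:49, D:202 → nearest is C
(1, -2) — d² to each: A:37, B:41, C:5, D:104 → nearest is C
(0, 6) — d² to each: A:98, B:52, C:50, D:13 → nearest is D
(4, -2) — d² to each: A:10, B:20, C:26, D:101 → nearest is A
(-3, 9) — d² to each: A:200, B:130, C:104, D:37 → nearest is D
3 of the 7 points have C as nearest.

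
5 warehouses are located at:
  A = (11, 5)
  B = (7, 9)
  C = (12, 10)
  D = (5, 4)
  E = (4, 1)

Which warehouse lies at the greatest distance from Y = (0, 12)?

A

Squared Euclidean distances:
|YA|² = 121 + 49 = 170
|YB|² = 49 + 9 = 58
|YC|² = 144 + 4 = 148
|YD|² = 25 + 64 = 89
|YE|² = 16 + 121 = 137
The largest is to A.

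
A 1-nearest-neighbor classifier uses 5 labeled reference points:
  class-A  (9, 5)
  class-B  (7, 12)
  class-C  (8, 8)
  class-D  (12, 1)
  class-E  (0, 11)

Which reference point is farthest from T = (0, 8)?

class-D

Squared Euclidean distances:
d²(T, class-A) = (0−9)² + (8−5)² = 81 + 9 = 90
d²(T, class-B) = (0−7)² + (8−12)² = 49 + 16 = 65
d²(T, class-C) = (0−8)² + (8−8)² = 64 + 0 = 64
d²(T, class-D) = (0−12)² + (8−1)² = 144 + 49 = 193
d²(T, class-E) = (0−0)² + (8−11)² = 0 + 9 = 9
The largest is to class-D.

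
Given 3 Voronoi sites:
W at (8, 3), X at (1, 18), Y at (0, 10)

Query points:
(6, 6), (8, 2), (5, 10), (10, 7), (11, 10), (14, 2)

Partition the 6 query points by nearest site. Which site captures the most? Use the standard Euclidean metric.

W

(6, 6) — d² to each: W:13, X:169, Y:52 → nearest is W
(8, 2) — d² to each: W:1, X:305, Y:128 → nearest is W
(5, 10) — d² to each: W:58, X:80, Y:25 → nearest is Y
(10, 7) — d² to each: W:20, X:202, Y:109 → nearest is W
(11, 10) — d² to each: W:58, X:164, Y:121 → nearest is W
(14, 2) — d² to each: W:37, X:425, Y:260 → nearest is W
Tally — W:5, Y:1. W captures the most (5).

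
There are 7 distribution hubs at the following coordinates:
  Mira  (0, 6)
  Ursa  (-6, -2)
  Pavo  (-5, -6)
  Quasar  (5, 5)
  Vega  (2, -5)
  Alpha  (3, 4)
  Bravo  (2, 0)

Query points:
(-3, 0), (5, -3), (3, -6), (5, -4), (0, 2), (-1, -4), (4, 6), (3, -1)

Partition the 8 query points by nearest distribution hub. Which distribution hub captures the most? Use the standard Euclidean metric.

(-3, 0) — d² to each: Mira:45, Ursa:13, Pavo:40, Quasar:89, Vega:50, Alpha:52, Bravo:25 → nearest is Ursa
(5, -3) — d² to each: Mira:106, Ursa:122, Pavo:109, Quasar:64, Vega:13, Alpha:53, Bravo:18 → nearest is Vega
(3, -6) — d² to each: Mira:153, Ursa:97, Pavo:64, Quasar:125, Vega:2, Alpha:100, Bravo:37 → nearest is Vega
(5, -4) — d² to each: Mira:125, Ursa:125, Pavo:104, Quasar:81, Vega:10, Alpha:68, Bravo:25 → nearest is Vega
(0, 2) — d² to each: Mira:16, Ursa:52, Pavo:89, Quasar:34, Vega:53, Alpha:13, Bravo:8 → nearest is Bravo
(-1, -4) — d² to each: Mira:101, Ursa:29, Pavo:20, Quasar:117, Vega:10, Alpha:80, Bravo:25 → nearest is Vega
(4, 6) — d² to each: Mira:16, Ursa:164, Pavo:225, Quasar:2, Vega:125, Alpha:5, Bravo:40 → nearest is Quasar
(3, -1) — d² to each: Mira:58, Ursa:82, Pavo:89, Quasar:40, Vega:17, Alpha:25, Bravo:2 → nearest is Bravo
Tally — Ursa:1, Quasar:1, Vega:4, Bravo:2. Vega captures the most (4).

Vega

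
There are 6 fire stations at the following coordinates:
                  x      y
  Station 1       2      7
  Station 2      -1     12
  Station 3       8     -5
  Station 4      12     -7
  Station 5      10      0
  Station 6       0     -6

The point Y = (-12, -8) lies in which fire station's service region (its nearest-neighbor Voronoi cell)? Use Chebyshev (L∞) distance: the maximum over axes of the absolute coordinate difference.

d(Y, Station 1) = max(14, 15) = 15
d(Y, Station 2) = max(11, 20) = 20
d(Y, Station 3) = max(20, 3) = 20
d(Y, Station 4) = max(24, 1) = 24
d(Y, Station 5) = max(22, 8) = 22
d(Y, Station 6) = max(12, 2) = 12
Minimum is at Station 6.

Station 6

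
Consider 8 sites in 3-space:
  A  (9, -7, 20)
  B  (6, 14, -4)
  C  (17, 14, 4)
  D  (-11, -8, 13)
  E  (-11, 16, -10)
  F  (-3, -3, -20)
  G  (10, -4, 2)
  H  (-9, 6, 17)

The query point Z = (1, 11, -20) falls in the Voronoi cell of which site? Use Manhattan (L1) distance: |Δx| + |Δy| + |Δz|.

d(Z,A) = |1−9| + |11−(-7)| + |-20−20| = 8 + 18 + 40 = 66
d(Z,B) = |1−6| + |11−14| + |-20−(-4)| = 5 + 3 + 16 = 24
d(Z,C) = |1−17| + |11−14| + |-20−4| = 16 + 3 + 24 = 43
d(Z,D) = |1−(-11)| + |11−(-8)| + |-20−13| = 12 + 19 + 33 = 64
d(Z,E) = |1−(-11)| + |11−16| + |-20−(-10)| = 12 + 5 + 10 = 27
d(Z,F) = |1−(-3)| + |11−(-3)| + |-20−(-20)| = 4 + 14 + 0 = 18
d(Z,G) = |1−10| + |11−(-4)| + |-20−2| = 9 + 15 + 22 = 46
d(Z,H) = |1−(-9)| + |11−6| + |-20−17| = 10 + 5 + 37 = 52
F is nearest.

F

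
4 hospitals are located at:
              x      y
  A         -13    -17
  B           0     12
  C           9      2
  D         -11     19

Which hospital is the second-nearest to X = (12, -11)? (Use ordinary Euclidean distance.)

Compare squared distances (the ordering matches that of the actual distances):
|XA|² = (12−(-13))² + (-11−(-17))² = 625 + 36 = 661
|XB|² = (12−0)² + (-11−12)² = 144 + 529 = 673
|XC|² = (12−9)² + (-11−2)² = 9 + 169 = 178
|XD|² = (12−(-11))² + (-11−19)² = 529 + 900 = 1429
Sorted ascending: C, A, B, … — the second-nearest is A.

A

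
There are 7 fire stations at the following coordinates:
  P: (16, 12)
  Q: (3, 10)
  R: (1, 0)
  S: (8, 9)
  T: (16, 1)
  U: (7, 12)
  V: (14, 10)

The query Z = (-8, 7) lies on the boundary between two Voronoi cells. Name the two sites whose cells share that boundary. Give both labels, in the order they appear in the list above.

Q and R

Squared distances from Z to each site:
|ZP|² = (-8−16)² + (7−12)² = 576 + 25 = 601
|ZQ|² = (-8−3)² + (7−10)² = 121 + 9 = 130
|ZR|² = (-8−1)² + (7−0)² = 81 + 49 = 130
|ZS|² = (-8−8)² + (7−9)² = 256 + 4 = 260
|ZT|² = (-8−16)² + (7−1)² = 576 + 36 = 612
|ZU|² = (-8−7)² + (7−12)² = 225 + 25 = 250
|ZV|² = (-8−14)² + (7−10)² = 484 + 9 = 493
Z is equidistant from Q and R (both at squared distance 130), and every other site is strictly farther — so Z lies on the Q–R Voronoi edge.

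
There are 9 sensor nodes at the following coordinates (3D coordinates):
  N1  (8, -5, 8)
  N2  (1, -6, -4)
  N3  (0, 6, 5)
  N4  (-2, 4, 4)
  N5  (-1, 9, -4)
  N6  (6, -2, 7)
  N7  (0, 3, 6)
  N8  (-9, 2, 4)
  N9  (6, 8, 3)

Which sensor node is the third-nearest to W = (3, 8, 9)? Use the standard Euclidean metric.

Since √ is increasing, it suffices to compare squared distances:
|WN1|² = 25 + 169 + 1 = 195
|WN2|² = 4 + 196 + 169 = 369
|WN3|² = 9 + 4 + 16 = 29
|WN4|² = 25 + 16 + 25 = 66
|WN5|² = 16 + 1 + 169 = 186
|WN6|² = 9 + 100 + 4 = 113
|WN7|² = 9 + 25 + 9 = 43
|WN8|² = 144 + 36 + 25 = 205
|WN9|² = 9 + 0 + 36 = 45
Sorted ascending: N3, N7, N9, N4, … — the third-nearest is N9.

N9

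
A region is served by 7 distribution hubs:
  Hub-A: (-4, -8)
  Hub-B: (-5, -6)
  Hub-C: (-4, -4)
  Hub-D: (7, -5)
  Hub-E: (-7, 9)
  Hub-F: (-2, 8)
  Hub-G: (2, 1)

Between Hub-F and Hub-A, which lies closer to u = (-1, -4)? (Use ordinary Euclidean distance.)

Hub-A

Compare squared distances:
d²(u, Hub-F) = (-1−(-2))² + (-4−8)² = 1 + 144 = 145
d²(u, Hub-A) = (-1−(-4))² + (-4−(-8))² = 9 + 16 = 25
145 > 25, so Hub-A is closer.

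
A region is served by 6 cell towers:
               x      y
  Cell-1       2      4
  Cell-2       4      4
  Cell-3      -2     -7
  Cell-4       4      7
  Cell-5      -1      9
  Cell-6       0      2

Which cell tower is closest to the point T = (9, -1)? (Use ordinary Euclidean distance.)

Cell-2

Compare squared distances (the ordering matches that of the actual distances):
d²(T, Cell-1) = (9−2)² + (-1−4)² = 49 + 25 = 74
d²(T, Cell-2) = (9−4)² + (-1−4)² = 25 + 25 = 50
d²(T, Cell-3) = (9−(-2))² + (-1−(-7))² = 121 + 36 = 157
d²(T, Cell-4) = (9−4)² + (-1−7)² = 25 + 64 = 89
d²(T, Cell-5) = (9−(-1))² + (-1−9)² = 100 + 100 = 200
d²(T, Cell-6) = (9−0)² + (-1−2)² = 81 + 9 = 90
Cell-2 is nearest.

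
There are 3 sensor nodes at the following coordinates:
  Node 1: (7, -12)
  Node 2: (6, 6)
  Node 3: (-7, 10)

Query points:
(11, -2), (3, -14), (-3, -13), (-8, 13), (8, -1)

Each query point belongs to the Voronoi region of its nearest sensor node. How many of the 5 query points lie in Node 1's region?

2

(11, -2) — d² to each: Node 1:116, Node 2:89, Node 3:468 → nearest is Node 2
(3, -14) — d² to each: Node 1:20, Node 2:409, Node 3:676 → nearest is Node 1
(-3, -13) — d² to each: Node 1:101, Node 2:442, Node 3:545 → nearest is Node 1
(-8, 13) — d² to each: Node 1:850, Node 2:245, Node 3:10 → nearest is Node 3
(8, -1) — d² to each: Node 1:122, Node 2:53, Node 3:346 → nearest is Node 2
2 of the 5 points have Node 1 as nearest.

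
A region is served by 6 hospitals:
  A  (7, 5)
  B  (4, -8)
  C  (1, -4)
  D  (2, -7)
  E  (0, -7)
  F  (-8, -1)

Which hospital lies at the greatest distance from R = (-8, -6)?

A

Since √ is increasing, it suffices to compare squared distances:
|RA|² = (-8−7)² + (-6−5)² = 225 + 121 = 346
|RB|² = (-8−4)² + (-6−(-8))² = 144 + 4 = 148
|RC|² = (-8−1)² + (-6−(-4))² = 81 + 4 = 85
|RD|² = (-8−2)² + (-6−(-7))² = 100 + 1 = 101
|RE|² = (-8−0)² + (-6−(-7))² = 64 + 1 = 65
|RF|² = (-8−(-8))² + (-6−(-1))² = 0 + 25 = 25
The largest is to A.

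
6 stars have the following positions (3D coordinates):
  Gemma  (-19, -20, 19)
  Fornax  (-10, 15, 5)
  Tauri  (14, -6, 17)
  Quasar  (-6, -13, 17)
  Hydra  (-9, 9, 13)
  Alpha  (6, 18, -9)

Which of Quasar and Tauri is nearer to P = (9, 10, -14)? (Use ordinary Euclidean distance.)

Tauri

Compare squared distances:
d²(P, Quasar) = (9−(-6))² + (10−(-13))² + (-14−17)² = 225 + 529 + 961 = 1715
d²(P, Tauri) = (9−14)² + (10−(-6))² + (-14−17)² = 25 + 256 + 961 = 1242
1715 > 1242, so Tauri is closer.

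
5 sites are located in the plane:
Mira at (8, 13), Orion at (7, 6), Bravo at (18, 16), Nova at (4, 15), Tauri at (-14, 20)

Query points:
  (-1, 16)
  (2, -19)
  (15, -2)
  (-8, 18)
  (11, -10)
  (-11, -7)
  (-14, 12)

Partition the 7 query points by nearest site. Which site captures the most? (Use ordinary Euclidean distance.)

(-1, 16) — d² to each: Mira:90, Orion:164, Bravo:361, Nova:26, Tauri:185 → nearest is Nova
(2, -19) — d² to each: Mira:1060, Orion:650, Bravo:1481, Nova:1160, Tauri:1777 → nearest is Orion
(15, -2) — d² to each: Mira:274, Orion:128, Bravo:333, Nova:410, Tauri:1325 → nearest is Orion
(-8, 18) — d² to each: Mira:281, Orion:369, Bravo:680, Nova:153, Tauri:40 → nearest is Tauri
(11, -10) — d² to each: Mira:538, Orion:272, Bravo:725, Nova:674, Tauri:1525 → nearest is Orion
(-11, -7) — d² to each: Mira:761, Orion:493, Bravo:1370, Nova:709, Tauri:738 → nearest is Orion
(-14, 12) — d² to each: Mira:485, Orion:477, Bravo:1040, Nova:333, Tauri:64 → nearest is Tauri
Tally — Orion:4, Nova:1, Tauri:2. Orion captures the most (4).

Orion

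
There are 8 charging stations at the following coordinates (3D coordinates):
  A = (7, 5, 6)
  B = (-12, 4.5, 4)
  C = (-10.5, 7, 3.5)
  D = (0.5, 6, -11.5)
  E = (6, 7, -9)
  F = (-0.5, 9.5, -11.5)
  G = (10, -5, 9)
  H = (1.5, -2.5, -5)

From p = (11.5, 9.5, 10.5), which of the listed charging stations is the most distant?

F

Since √ is increasing, it suffices to compare squared distances:
|pA|² = (11.5−7)² + (9.5−5)² + (10.5−6)² = 20.25 + 20.25 + 20.25 = 60.75
|pB|² = (11.5−(-12))² + (9.5−4.5)² + (10.5−4)² = 552.25 + 25 + 42.25 = 619.5
|pC|² = (11.5−(-10.5))² + (9.5−7)² + (10.5−3.5)² = 484 + 6.25 + 49 = 539.25
|pD|² = (11.5−0.5)² + (9.5−6)² + (10.5−(-11.5))² = 121 + 12.25 + 484 = 617.25
|pE|² = (11.5−6)² + (9.5−7)² + (10.5−(-9))² = 30.25 + 6.25 + 380.25 = 416.75
|pF|² = (11.5−(-0.5))² + (9.5−9.5)² + (10.5−(-11.5))² = 144 + 0 + 484 = 628
|pG|² = (11.5−10)² + (9.5−(-5))² + (10.5−9)² = 2.25 + 210.25 + 2.25 = 214.75
|pH|² = (11.5−1.5)² + (9.5−(-2.5))² + (10.5−(-5))² = 100 + 144 + 240.25 = 484.25
The largest is to F.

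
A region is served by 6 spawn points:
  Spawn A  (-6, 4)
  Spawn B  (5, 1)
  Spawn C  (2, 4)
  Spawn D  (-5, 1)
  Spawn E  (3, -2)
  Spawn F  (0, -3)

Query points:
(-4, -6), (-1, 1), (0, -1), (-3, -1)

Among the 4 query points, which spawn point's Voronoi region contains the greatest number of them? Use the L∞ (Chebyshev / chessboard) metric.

(-4, -6) — d to each: Spawn A:10, Spawn B:9, Spawn C:10, Spawn D:7, Spawn E:7, Spawn F:4 → nearest is Spawn F
(-1, 1) — d to each: Spawn A:5, Spawn B:6, Spawn C:3, Spawn D:4, Spawn E:4, Spawn F:4 → nearest is Spawn C
(0, -1) — d to each: Spawn A:6, Spawn B:5, Spawn C:5, Spawn D:5, Spawn E:3, Spawn F:2 → nearest is Spawn F
(-3, -1) — d to each: Spawn A:5, Spawn B:8, Spawn C:5, Spawn D:2, Spawn E:6, Spawn F:3 → nearest is Spawn D
Tally — Spawn C:1, Spawn D:1, Spawn F:2. Spawn F captures the most (2).

Spawn F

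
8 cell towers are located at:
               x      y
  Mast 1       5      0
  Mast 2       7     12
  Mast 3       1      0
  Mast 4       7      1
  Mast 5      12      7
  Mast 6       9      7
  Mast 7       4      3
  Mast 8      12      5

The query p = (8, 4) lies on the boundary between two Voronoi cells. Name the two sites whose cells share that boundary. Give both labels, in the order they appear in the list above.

Squared distances from p to each site:
d²(p, Mast 1) = 9 + 16 = 25
d²(p, Mast 2) = 1 + 64 = 65
d²(p, Mast 3) = 49 + 16 = 65
d²(p, Mast 4) = 1 + 9 = 10
d²(p, Mast 5) = 16 + 9 = 25
d²(p, Mast 6) = 1 + 9 = 10
d²(p, Mast 7) = 16 + 1 = 17
d²(p, Mast 8) = 16 + 1 = 17
p is equidistant from Mast 4 and Mast 6 (both at squared distance 10), and every other site is strictly farther — so p lies on the Mast 4–Mast 6 Voronoi edge.

Mast 4 and Mast 6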